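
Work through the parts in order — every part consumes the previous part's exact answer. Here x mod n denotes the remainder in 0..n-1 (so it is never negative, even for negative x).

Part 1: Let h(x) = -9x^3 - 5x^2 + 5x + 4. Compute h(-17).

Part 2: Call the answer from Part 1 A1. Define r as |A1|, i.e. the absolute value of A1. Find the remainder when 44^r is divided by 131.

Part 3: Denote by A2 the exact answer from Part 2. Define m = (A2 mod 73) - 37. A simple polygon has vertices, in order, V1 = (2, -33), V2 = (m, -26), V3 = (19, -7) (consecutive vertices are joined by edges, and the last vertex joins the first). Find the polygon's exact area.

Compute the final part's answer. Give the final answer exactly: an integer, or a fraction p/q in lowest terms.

Part 1: -9*(-17)^3 - 5*(-17)^2 + 5*(-17)^1 + 4 = (44217) + (-1445) + (-85) + (4) = 42691; answer 42691
Part 2: A1 = 42691; r = 42691; squarings mod 131: 44^1=44, 44^2=102, 44^4=55, 44^8=12, 44^16=13, 44^32=38, 44^64=3, 44^128=9, 44^256=81, 44^512=11, 44^1024=121, 44^2048=100, 44^4096=44, 44^8192=102, 44^16384=55, 44^32768=12; 44^42691 = 44^1 * 44^2 * 44^64 * 44^128 * 44^512 * 44^1024 * 44^8192 * 44^32768 = 28 (mod 131); answer 28
Part 3: A2 = 28; m = -9; cross terms: (2*-26 - -9*-33)=-349, (-9*-7 - 19*-26)=557, (19*-33 - 2*-7)=-613; twice the area = |-405| = 405; area = 405/2; answer 405/2

405/2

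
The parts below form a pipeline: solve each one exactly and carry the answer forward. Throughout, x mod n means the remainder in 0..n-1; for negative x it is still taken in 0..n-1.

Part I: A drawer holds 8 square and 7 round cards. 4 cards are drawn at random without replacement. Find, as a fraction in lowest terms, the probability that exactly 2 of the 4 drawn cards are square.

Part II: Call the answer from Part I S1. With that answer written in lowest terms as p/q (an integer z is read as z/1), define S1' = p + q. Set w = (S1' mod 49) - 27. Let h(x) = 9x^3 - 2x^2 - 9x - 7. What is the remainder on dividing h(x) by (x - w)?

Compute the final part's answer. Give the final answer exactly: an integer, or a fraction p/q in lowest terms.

Part I: total draws C(15,4) = 1365; favorable C(8,2)*C(7,2) = 588; P = 28/65; answer 28/65
Part II: S1 = 28/65; threaded value p + q = 93; w = 17; remainder = value at the root: 9*(17)^3 - 2*(17)^2 - 9*(17)^1 - 7 = (44217) + (-578) + (-153) + (-7) = 43479; answer 43479

43479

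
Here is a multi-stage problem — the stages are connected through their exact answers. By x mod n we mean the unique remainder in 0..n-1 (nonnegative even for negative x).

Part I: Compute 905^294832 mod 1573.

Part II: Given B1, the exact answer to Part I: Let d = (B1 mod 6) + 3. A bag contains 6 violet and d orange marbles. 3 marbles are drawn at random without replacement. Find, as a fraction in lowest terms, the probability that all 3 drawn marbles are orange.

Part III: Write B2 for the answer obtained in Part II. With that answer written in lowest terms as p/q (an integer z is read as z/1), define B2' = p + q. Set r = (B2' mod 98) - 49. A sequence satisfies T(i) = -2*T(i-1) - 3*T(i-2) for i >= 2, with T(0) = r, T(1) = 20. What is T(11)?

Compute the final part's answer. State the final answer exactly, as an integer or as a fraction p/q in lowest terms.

-3808

Part I: squarings mod 1573: 905^1=905, 905^2=1065, 905^4=92, 905^8=599, 905^16=157, 905^32=1054, 905^64=378, 905^128=1314, 905^256=1015, 905^512=1483, 905^1024=235, 905^2048=170, 905^4096=586, 905^8192=482, 905^16384=1093, 905^32768=742, 905^65536=14, 905^131072=196, 905^262144=664; 905^294832 = 905^16 * 905^32 * 905^128 * 905^256 * 905^512 * 905^1024 * 905^2048 * 905^4096 * 905^8192 * 905^16384 * 905^262144 = 1054 (mod 1573); answer 1054
Part II: B1 = 1054; d = 7; total draws C(13,3) = 286; favorable C(7,3) = 35; P = 35/286; answer 35/286
Part III: B2 = 35/286; threaded value p + q = 321; r = -22; T(2) = -2*(20) - 3*(-22) = 26; iterating: T(2)=26, T(3)=-112, T(4)=146, T(5)=44, T(6)=-526, T(7)=920, T(8)=-262, T(9)=-2236, T(10)=5258, T(11)=-3808; answer -3808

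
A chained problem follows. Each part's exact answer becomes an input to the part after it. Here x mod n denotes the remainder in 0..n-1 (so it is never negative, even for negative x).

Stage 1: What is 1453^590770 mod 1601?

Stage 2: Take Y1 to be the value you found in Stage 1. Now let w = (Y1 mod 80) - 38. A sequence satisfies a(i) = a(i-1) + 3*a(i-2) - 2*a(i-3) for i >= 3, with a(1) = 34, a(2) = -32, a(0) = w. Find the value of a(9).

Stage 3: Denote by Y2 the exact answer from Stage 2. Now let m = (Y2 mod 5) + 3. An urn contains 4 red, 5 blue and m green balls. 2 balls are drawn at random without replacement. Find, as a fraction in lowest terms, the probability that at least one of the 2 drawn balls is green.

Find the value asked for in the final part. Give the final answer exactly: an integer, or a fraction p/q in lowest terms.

7/13

Stage 1: squarings mod 1601: 1453^1=1453, 1453^2=1091, 1453^4=738, 1453^8=304, 1453^16=1159, 1453^32=42, 1453^64=163, 1453^128=953, 1453^256=442, 1453^512=42, 1453^1024=163, 1453^2048=953, 1453^4096=442, 1453^8192=42, 1453^16384=163, 1453^32768=953, 1453^65536=442, 1453^131072=42, 1453^262144=163, 1453^524288=953; 1453^590770 = 1453^2 * 1453^16 * 1453^32 * 1453^128 * 1453^256 * 1453^512 * 1453^65536 * 1453^524288 = 927 (mod 1601); answer 927
Stage 2: Y1 = 927; w = 9; a(3) = 1*(-32) + 3*(34) - 2*(9) = 52; iterating: a(3)=52, a(4)=-112, a(5)=108, a(6)=-332, a(7)=216, a(8)=-996, a(9)=316; answer 316
Stage 3: Y2 = 316; m = 4; total draws C(13,2) = 78; complement C(9,2) = 36; favorable 78 - 36 = 42; P = 7/13; answer 7/13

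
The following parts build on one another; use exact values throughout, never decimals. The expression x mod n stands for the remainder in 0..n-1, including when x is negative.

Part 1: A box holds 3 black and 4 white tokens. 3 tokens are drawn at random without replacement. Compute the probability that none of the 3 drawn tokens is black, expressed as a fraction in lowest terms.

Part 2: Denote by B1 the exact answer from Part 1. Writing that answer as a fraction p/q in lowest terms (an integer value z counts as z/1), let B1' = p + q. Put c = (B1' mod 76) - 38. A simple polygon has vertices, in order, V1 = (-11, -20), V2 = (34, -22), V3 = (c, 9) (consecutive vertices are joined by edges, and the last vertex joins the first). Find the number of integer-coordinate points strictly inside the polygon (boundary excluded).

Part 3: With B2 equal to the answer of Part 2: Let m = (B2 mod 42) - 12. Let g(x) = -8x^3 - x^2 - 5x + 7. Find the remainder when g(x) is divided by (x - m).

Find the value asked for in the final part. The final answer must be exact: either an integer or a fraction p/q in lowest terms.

Part 1: total draws C(7,3) = 35; favorable C(4,3) = 4; P = 4/35; answer 4/35
Part 2: B1 = 4/35; threaded value p + q = 39; c = 1; cross terms: (-11*-22 - 34*-20)=922, (34*9 - 1*-22)=328, (1*-20 - -11*9)=79; twice the area = |1329| = 1329; area = 1329/2; boundary points = 1 + 1 + 1 = 3; strictly interior points = area - boundary/2 + 1 = 664; answer 664
Part 3: B2 = 664; m = 22; remainder = value at the root: -8*(22)^3 - 1*(22)^2 - 5*(22)^1 + 7 = (-85184) + (-484) + (-110) + (7) = -85771; answer -85771

-85771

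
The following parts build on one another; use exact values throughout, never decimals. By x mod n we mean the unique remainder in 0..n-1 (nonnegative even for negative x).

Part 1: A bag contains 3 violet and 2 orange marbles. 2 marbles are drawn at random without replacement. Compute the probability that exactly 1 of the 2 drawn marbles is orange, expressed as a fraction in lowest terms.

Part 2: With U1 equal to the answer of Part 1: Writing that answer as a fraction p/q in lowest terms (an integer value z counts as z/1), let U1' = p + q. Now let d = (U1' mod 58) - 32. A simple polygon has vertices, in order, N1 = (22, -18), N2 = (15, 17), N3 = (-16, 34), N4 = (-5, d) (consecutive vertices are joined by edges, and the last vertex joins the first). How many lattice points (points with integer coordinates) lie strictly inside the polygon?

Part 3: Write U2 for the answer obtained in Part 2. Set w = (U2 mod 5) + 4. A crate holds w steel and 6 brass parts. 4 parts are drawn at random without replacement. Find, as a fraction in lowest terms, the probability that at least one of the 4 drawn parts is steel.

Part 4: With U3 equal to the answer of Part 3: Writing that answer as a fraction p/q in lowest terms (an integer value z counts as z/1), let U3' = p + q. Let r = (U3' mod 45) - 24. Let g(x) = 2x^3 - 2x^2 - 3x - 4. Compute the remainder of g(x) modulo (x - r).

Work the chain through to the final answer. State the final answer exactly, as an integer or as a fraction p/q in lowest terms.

-10357

Part 1: total draws C(5,2) = 10; favorable C(2,1)*C(3,1) = 6; P = 3/5; answer 3/5
Part 2: U1 = 3/5; threaded value p + q = 8; d = -24; cross terms: (22*17 - 15*-18)=644, (15*34 - -16*17)=782, (-16*-24 - -5*34)=554, (-5*-18 - 22*-24)=618; twice the area = |2598| = 2598; area = 1299; boundary points = 7 + 1 + 1 + 3 = 12; strictly interior points = area - boundary/2 + 1 = 1294; answer 1294
Part 3: U2 = 1294; w = 8; total draws C(14,4) = 1001; complement C(6,4) = 15; favorable 1001 - 15 = 986; P = 986/1001; answer 986/1001
Part 4: U3 = 986/1001; threaded value p + q = 1987; r = -17; remainder = value at the root: 2*(-17)^3 - 2*(-17)^2 - 3*(-17)^1 - 4 = (-9826) + (-578) + (51) + (-4) = -10357; answer -10357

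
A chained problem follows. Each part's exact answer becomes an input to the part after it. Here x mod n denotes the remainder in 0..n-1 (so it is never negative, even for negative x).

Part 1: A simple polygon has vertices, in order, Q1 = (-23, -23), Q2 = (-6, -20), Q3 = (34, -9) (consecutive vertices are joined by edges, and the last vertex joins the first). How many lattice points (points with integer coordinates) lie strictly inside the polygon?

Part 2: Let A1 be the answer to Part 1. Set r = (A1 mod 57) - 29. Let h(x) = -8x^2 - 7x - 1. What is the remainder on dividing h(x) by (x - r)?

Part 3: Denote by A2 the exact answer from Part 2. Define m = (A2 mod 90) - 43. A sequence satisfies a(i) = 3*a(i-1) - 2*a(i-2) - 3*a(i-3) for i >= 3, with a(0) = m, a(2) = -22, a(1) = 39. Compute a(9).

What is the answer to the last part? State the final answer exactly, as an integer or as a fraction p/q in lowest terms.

Part 1: cross terms: (-23*-20 - -6*-23)=322, (-6*-9 - 34*-20)=734, (34*-23 - -23*-9)=-989; twice the area = |67| = 67; area = 67/2; boundary points = 1 + 1 + 1 = 3; strictly interior points = area - boundary/2 + 1 = 33; answer 33
Part 2: A1 = 33; r = 4; remainder = value at the root: -8*(4)^2 - 7*(4)^1 - 1 = (-128) + (-28) + (-1) = -157; answer -157
Part 3: A2 = -157; m = -20; a(3) = 3*(-22) - 2*(39) - 3*(-20) = -84; iterating: a(3)=-84, a(4)=-325, a(5)=-741, a(6)=-1321, a(7)=-1506, a(8)=347, a(9)=8016; answer 8016

8016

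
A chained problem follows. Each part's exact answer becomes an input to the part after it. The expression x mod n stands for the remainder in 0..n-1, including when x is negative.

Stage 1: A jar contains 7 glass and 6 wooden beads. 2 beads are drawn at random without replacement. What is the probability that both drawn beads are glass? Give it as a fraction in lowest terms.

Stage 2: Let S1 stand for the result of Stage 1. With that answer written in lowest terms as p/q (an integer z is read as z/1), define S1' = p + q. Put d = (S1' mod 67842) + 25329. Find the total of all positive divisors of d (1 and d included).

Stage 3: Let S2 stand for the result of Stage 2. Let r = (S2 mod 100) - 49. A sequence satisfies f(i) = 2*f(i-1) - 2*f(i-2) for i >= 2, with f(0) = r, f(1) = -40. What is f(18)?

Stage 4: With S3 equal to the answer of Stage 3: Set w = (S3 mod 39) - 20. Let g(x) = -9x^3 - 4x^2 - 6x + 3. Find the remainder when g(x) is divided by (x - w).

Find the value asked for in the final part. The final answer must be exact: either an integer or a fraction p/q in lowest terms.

Stage 1: total draws C(13,2) = 78; favorable C(7,2) = 21; P = 7/26; answer 7/26
Stage 2: S1 = 7/26; threaded value p + q = 33; d = 25362; 25362 = 2 * 3^2 * 1409; sigma = (1 + 2) * (1 + 3 + 9) * (1 + 1409) = 3 * 13 * 1410 = 54990; answer 54990
Stage 3: S2 = 54990; r = 41; f(2) = 2*(-40) - 2*(41) = -162; iterating: f(2)=-162, f(3)=-244, f(4)=-164, f(5)=160, f(6)=648, f(7)=976, f(8)=656, f(9)=-640, f(10)=-2592, f(11)=-3904, f(12)=-2624, f(13)=2560, f(14)=10368, f(15)=15616, f(16)=10496, f(17)=-10240, f(18)=-41472; answer -41472
Stage 4: S3 = -41472; w = 4; remainder = value at the root: -9*(4)^3 - 4*(4)^2 - 6*(4)^1 + 3 = (-576) + (-64) + (-24) + (3) = -661; answer -661

-661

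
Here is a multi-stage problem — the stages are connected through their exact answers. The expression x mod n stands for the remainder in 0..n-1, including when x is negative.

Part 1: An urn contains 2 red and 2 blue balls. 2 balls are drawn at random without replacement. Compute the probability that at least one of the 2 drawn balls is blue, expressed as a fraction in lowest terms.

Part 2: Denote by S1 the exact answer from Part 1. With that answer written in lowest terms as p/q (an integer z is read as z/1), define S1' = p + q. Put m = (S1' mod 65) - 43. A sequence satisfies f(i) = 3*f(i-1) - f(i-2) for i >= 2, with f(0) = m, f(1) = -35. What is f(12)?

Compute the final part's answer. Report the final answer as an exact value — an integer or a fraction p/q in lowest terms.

Part 1: total draws C(4,2) = 6; complement C(2,2) = 1; favorable 6 - 1 = 5; P = 5/6; answer 5/6
Part 2: S1 = 5/6; threaded value p + q = 11; m = -32; f(2) = 3*(-35) - 1*(-32) = -73; iterating: f(2)=-73, f(3)=-184, f(4)=-479, f(5)=-1253, f(6)=-3280, f(7)=-8587, f(8)=-22481, f(9)=-58856, f(10)=-154087, f(11)=-403405, f(12)=-1056128; answer -1056128

-1056128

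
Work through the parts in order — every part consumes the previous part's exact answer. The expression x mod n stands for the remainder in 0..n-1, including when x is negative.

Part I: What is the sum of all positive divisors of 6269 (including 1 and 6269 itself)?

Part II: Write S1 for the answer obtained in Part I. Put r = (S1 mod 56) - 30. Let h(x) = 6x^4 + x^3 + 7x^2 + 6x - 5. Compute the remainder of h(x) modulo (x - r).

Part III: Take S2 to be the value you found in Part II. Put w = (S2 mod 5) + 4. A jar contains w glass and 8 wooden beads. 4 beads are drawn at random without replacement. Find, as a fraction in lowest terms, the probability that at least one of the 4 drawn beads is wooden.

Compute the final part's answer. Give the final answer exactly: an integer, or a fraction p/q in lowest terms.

Part I: 6269 is prime, so its only divisors are 1 and 6269; sigma = 1 + 6269 = 6270; answer 6270
Part II: S1 = 6270; r = 24; remainder = value at the root: 6*(24)^4 + 1*(24)^3 + 7*(24)^2 + 6*(24)^1 - 5 = (1990656) + (13824) + (4032) + (144) + (-5) = 2008651; answer 2008651
Part III: S2 = 2008651; w = 5; total draws C(13,4) = 715; complement C(5,4) = 5; favorable 715 - 5 = 710; P = 142/143; answer 142/143

142/143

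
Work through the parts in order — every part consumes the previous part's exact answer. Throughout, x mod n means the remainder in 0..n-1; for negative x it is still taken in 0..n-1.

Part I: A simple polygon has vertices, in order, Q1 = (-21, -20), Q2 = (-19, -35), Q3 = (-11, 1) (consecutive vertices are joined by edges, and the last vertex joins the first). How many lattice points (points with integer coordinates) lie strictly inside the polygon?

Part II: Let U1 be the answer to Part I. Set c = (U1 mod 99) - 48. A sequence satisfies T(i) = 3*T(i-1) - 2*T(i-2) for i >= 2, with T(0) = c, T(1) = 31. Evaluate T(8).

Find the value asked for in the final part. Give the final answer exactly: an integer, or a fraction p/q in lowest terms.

-3779

Part I: cross terms: (-21*-35 - -19*-20)=355, (-19*1 - -11*-35)=-404, (-11*-20 - -21*1)=241; twice the area = |192| = 192; area = 96; boundary points = 1 + 4 + 1 = 6; strictly interior points = area - boundary/2 + 1 = 94; answer 94
Part II: U1 = 94; c = 46; T(2) = 3*(31) - 2*(46) = 1; iterating: T(2)=1, T(3)=-59, T(4)=-179, T(5)=-419, T(6)=-899, T(7)=-1859, T(8)=-3779; answer -3779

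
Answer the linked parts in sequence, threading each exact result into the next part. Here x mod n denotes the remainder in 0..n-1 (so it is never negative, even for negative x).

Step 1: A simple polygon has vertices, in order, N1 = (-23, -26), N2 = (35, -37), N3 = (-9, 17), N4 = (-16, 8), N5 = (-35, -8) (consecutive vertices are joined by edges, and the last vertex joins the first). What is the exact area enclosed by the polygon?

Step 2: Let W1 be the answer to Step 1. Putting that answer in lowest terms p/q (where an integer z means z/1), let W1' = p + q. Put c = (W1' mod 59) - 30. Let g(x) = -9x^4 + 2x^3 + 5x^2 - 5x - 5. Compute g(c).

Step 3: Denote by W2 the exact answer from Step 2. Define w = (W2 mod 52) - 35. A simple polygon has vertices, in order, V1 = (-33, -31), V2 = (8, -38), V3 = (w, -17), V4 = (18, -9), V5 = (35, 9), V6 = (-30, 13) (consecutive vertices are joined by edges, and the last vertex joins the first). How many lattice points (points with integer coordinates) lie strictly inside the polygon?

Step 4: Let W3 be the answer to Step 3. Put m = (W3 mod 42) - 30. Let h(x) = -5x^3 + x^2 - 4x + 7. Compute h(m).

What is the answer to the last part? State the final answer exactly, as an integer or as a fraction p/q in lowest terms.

61463

Step 1: cross terms: (-23*-37 - 35*-26)=1761, (35*17 - -9*-37)=262, (-9*8 - -16*17)=200, (-16*-8 - -35*8)=408, (-35*-26 - -23*-8)=726; twice the area = |3357| = 3357; area = 3357/2; answer 3357/2
Step 2: W1 = 3357/2; threaded value p + q = 3359; c = 25; -9*(25)^4 + 2*(25)^3 + 5*(25)^2 - 5*(25)^1 - 5 = (-3515625) + (31250) + (3125) + (-125) + (-5) = -3481380; answer -3481380
Step 3: W2 = -3481380; w = -15; cross terms: (-33*-38 - 8*-31)=1502, (8*-17 - -15*-38)=-706, (-15*-9 - 18*-17)=441, (18*9 - 35*-9)=477, (35*13 - -30*9)=725, (-30*-31 - -33*13)=1359; twice the area = |3798| = 3798; area = 1899; boundary points = 1 + 1 + 1 + 1 + 1 + 1 = 6; strictly interior points = area - boundary/2 + 1 = 1897; answer 1897
Step 4: W3 = 1897; m = -23; -5*(-23)^3 + 1*(-23)^2 - 4*(-23)^1 + 7 = (60835) + (529) + (92) + (7) = 61463; answer 61463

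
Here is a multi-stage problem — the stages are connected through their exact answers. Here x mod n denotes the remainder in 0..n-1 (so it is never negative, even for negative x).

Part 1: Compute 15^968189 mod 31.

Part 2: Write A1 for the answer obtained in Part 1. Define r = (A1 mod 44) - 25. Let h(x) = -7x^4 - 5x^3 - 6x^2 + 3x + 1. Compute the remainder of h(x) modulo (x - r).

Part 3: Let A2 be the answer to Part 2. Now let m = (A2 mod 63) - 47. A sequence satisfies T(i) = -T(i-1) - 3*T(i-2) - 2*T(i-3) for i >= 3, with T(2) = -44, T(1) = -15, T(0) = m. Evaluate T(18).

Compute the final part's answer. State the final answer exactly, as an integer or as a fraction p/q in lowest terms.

Part 1: squarings mod 31: 15^1=15, 15^2=8, 15^4=2, 15^8=4, 15^16=16, 15^32=8, 15^64=2, 15^128=4, 15^256=16, 15^512=8, 15^1024=2, 15^2048=4, 15^4096=16, 15^8192=8, 15^16384=2, 15^32768=4, 15^65536=16, 15^131072=8, 15^262144=2, 15^524288=4; 15^968189 = 15^1 * 15^4 * 15^8 * 15^16 * 15^32 * 15^64 * 15^128 * 15^256 * 15^1024 * 15^16384 * 15^32768 * 15^131072 * 15^262144 * 15^524288 = 29 (mod 31); answer 29
Part 2: A1 = 29; r = 4; remainder = value at the root: -7*(4)^4 - 5*(4)^3 - 6*(4)^2 + 3*(4)^1 + 1 = (-1792) + (-320) + (-96) + (12) + (1) = -2195; answer -2195
Part 3: A2 = -2195; m = -37; T(3) = -1*(-44) - 3*(-15) - 2*(-37) = 163; iterating: T(3)=163, T(4)=-1, T(5)=-400, T(6)=77, T(7)=1125, T(8)=-556, T(9)=-2973, T(10)=2391, T(11)=7640, T(12)=-8867, T(13)=-18835, T(14)=30156, T(15)=44083, T(16)=-96881, T(17)=-95680, T(18)=298157; answer 298157

298157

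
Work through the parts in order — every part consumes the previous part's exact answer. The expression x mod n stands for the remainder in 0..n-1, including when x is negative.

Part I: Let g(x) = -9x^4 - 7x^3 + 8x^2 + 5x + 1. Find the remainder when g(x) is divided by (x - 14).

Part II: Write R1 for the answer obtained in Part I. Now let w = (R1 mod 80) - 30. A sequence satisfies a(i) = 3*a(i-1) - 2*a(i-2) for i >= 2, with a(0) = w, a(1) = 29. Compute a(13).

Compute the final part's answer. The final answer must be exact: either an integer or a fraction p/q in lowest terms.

Part I: remainder = value at the root: -9*(14)^4 - 7*(14)^3 + 8*(14)^2 + 5*(14)^1 + 1 = (-345744) + (-19208) + (1568) + (70) + (1) = -363313; answer -363313
Part II: R1 = -363313; w = 17; a(2) = 3*(29) - 2*(17) = 53; iterating: a(2)=53, a(3)=101, a(4)=197, a(5)=389, a(6)=773, a(7)=1541, a(8)=3077, a(9)=6149, a(10)=12293, a(11)=24581, a(12)=49157, a(13)=98309; answer 98309

98309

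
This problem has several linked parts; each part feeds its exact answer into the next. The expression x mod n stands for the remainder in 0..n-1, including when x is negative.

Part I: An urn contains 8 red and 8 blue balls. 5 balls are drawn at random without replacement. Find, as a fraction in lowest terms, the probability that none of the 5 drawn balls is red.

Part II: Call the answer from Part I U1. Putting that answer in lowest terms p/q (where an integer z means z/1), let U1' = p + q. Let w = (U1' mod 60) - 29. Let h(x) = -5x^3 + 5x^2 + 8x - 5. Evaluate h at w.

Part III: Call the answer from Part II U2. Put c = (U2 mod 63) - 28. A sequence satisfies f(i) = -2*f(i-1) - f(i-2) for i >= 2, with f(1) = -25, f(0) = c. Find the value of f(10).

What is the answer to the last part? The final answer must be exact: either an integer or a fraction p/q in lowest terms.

-38

Part I: total draws C(16,5) = 4368; favorable C(8,5) = 56; P = 1/78; answer 1/78
Part II: U1 = 1/78; threaded value p + q = 79; w = -10; -5*(-10)^3 + 5*(-10)^2 + 8*(-10)^1 - 5 = (5000) + (500) + (-80) + (-5) = 5415; answer 5415
Part III: U2 = 5415; c = 32; f(2) = -2*(-25) - 1*(32) = 18; iterating: f(2)=18, f(3)=-11, f(4)=4, f(5)=3, f(6)=-10, f(7)=17, f(8)=-24, f(9)=31, f(10)=-38; answer -38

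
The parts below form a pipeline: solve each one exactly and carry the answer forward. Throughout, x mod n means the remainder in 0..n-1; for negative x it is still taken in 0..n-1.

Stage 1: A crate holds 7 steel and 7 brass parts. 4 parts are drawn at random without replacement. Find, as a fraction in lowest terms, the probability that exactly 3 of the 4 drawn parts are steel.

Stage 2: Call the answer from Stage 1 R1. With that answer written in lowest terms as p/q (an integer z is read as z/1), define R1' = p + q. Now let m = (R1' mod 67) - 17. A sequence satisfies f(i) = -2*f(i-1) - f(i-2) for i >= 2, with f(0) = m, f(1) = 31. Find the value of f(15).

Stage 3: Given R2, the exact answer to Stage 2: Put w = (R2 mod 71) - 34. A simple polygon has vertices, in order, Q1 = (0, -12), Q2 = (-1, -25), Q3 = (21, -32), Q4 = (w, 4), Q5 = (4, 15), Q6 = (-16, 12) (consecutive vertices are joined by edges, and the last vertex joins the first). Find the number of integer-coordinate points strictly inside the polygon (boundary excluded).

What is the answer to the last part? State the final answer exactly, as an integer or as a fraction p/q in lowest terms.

1199

Stage 1: total draws C(14,4) = 1001; favorable C(7,3)*C(7,1) = 245; P = 35/143; answer 35/143
Stage 2: R1 = 35/143; threaded value p + q = 178; m = 27; f(2) = -2*(31) - 1*(27) = -89; iterating: f(2)=-89, f(3)=147, f(4)=-205, f(5)=263, f(6)=-321, f(7)=379, f(8)=-437, f(9)=495, f(10)=-553, f(11)=611, f(12)=-669, f(13)=727, f(14)=-785, f(15)=843; answer 843
Stage 3: R2 = 843; w = 28; cross terms: (0*-25 - -1*-12)=-12, (-1*-32 - 21*-25)=557, (21*4 - 28*-32)=980, (28*15 - 4*4)=404, (4*12 - -16*15)=288, (-16*-12 - 0*12)=192; twice the area = |2409| = 2409; area = 2409/2; boundary points = 1 + 1 + 1 + 1 + 1 + 8 = 13; strictly interior points = area - boundary/2 + 1 = 1199; answer 1199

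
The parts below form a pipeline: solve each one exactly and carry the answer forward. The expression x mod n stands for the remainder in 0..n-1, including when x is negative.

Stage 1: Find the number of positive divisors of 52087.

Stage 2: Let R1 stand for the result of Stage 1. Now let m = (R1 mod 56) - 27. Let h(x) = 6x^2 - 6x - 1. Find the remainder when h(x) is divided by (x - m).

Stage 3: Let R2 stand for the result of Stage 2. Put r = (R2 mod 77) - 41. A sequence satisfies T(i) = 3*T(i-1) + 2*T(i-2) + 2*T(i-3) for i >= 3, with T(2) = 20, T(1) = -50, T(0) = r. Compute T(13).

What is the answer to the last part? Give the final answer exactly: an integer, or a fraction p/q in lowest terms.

6346750

Stage 1: 52087 = 7^2 * 1063; number of divisors = (2+1) * (1+1) = 6; answer 6
Stage 2: R1 = 6; m = -21; remainder = value at the root: 6*(-21)^2 - 6*(-21)^1 - 1 = (2646) + (126) + (-1) = 2771; answer 2771
Stage 3: R2 = 2771; r = 35; T(3) = 3*(20) + 2*(-50) + 2*(35) = 30; iterating: T(3)=30, T(4)=30, T(5)=190, T(6)=690, T(7)=2510, T(8)=9290, T(9)=34270, T(10)=126410, T(11)=466350, T(12)=1720410, T(13)=6346750; answer 6346750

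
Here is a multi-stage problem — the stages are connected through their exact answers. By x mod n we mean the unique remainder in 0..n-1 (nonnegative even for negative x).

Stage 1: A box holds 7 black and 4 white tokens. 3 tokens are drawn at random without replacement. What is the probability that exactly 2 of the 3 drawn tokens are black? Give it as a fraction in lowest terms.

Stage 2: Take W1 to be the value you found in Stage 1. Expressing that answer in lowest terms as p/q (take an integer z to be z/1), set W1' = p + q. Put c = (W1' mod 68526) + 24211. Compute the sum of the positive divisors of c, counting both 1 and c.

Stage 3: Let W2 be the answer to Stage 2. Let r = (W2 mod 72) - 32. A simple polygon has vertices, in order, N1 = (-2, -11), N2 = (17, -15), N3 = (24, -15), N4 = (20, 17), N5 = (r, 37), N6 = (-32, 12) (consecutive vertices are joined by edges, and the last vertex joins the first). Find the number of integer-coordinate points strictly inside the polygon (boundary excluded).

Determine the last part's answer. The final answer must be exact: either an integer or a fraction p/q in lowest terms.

1725

Stage 1: total draws C(11,3) = 165; favorable C(7,2)*C(4,1) = 84; P = 28/55; answer 28/55
Stage 2: W1 = 28/55; threaded value p + q = 83; c = 24294; 24294 = 2 * 3 * 4049; sigma = (1 + 2) * (1 + 3) * (1 + 4049) = 3 * 4 * 4050 = 48600; answer 48600
Stage 3: W2 = 48600; r = -32; cross terms: (-2*-15 - 17*-11)=217, (17*-15 - 24*-15)=105, (24*17 - 20*-15)=708, (20*37 - -32*17)=1284, (-32*12 - -32*37)=800, (-32*-11 - -2*12)=376; twice the area = |3490| = 3490; area = 1745; boundary points = 1 + 7 + 4 + 4 + 25 + 1 = 42; strictly interior points = area - boundary/2 + 1 = 1725; answer 1725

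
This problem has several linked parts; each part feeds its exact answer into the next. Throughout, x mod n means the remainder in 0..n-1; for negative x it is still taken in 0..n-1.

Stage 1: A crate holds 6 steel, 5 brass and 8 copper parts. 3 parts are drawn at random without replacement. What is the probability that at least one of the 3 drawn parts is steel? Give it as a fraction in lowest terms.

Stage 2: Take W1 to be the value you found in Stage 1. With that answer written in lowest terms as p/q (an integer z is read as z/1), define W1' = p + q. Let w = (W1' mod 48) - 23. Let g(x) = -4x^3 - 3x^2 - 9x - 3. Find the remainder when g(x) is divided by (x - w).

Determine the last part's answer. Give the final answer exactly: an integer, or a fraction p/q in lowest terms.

105

Stage 1: total draws C(19,3) = 969; complement C(13,3) = 286; favorable 969 - 286 = 683; P = 683/969; answer 683/969
Stage 2: W1 = 683/969; threaded value p + q = 1652; w = -3; remainder = value at the root: -4*(-3)^3 - 3*(-3)^2 - 9*(-3)^1 - 3 = (108) + (-27) + (27) + (-3) = 105; answer 105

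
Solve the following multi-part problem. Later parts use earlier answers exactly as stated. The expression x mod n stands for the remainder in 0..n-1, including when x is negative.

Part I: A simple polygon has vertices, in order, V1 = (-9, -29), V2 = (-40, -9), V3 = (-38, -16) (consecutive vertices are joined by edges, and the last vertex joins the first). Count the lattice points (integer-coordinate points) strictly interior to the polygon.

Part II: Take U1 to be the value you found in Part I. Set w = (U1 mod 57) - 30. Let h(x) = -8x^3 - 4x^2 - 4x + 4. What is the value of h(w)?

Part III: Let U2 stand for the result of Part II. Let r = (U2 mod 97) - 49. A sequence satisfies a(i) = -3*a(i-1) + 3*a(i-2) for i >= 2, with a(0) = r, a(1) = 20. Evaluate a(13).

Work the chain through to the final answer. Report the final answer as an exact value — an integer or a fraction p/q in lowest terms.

Part I: cross terms: (-9*-9 - -40*-29)=-1079, (-40*-16 - -38*-9)=298, (-38*-29 - -9*-16)=958; twice the area = |177| = 177; area = 177/2; boundary points = 1 + 1 + 1 = 3; strictly interior points = area - boundary/2 + 1 = 88; answer 88
Part II: U1 = 88; w = 1; -8*(1)^3 - 4*(1)^2 - 4*(1)^1 + 4 = (-8) + (-4) + (-4) + (4) = -12; answer -12
Part III: U2 = -12; r = 36; a(2) = -3*(20) + 3*(36) = 48; iterating: a(2)=48, a(3)=-84, a(4)=396, a(5)=-1440, a(6)=5508, a(7)=-20844, a(8)=79056, a(9)=-299700, a(10)=1136268, a(11)=-4307904, a(12)=16332516, a(13)=-61921260; answer -61921260

-61921260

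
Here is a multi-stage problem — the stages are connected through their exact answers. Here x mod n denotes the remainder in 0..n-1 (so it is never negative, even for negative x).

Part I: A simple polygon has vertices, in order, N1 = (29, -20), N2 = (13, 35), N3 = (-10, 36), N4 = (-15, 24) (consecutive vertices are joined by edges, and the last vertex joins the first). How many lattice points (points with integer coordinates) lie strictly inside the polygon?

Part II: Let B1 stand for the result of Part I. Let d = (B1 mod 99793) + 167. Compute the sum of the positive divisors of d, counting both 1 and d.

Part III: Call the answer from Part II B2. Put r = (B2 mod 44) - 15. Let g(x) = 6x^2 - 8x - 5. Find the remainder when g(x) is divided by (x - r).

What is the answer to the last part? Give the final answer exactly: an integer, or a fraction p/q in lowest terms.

2473

Part I: cross terms: (29*35 - 13*-20)=1275, (13*36 - -10*35)=818, (-10*24 - -15*36)=300, (-15*-20 - 29*24)=-396; twice the area = |1997| = 1997; area = 1997/2; boundary points = 1 + 1 + 1 + 44 = 47; strictly interior points = area - boundary/2 + 1 = 976; answer 976
Part II: B1 = 976; d = 1143; 1143 = 3^2 * 127; sigma = (1 + 3 + 9) * (1 + 127) = 13 * 128 = 1664; answer 1664
Part III: B2 = 1664; r = 21; remainder = value at the root: 6*(21)^2 - 8*(21)^1 - 5 = (2646) + (-168) + (-5) = 2473; answer 2473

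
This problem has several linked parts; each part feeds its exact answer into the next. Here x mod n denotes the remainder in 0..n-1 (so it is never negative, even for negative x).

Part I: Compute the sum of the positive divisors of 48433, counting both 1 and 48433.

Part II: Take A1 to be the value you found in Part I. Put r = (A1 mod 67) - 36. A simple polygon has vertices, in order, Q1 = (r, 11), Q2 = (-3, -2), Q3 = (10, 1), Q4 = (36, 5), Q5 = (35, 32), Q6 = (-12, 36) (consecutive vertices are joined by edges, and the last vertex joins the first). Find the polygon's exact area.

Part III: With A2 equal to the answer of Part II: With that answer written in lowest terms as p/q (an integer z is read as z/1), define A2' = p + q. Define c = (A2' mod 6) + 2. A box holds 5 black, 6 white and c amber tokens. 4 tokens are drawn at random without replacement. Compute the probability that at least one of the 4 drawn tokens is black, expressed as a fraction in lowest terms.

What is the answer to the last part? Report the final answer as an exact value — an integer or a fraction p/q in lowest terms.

149/182

Part I: 48433 = 7 * 11 * 17 * 37; sigma = (1 + 7) * (1 + 11) * (1 + 17) * (1 + 37) = 8 * 12 * 18 * 38 = 65664; answer 65664
Part II: A1 = 65664; r = -32; cross terms: (-32*-2 - -3*11)=97, (-3*1 - 10*-2)=17, (10*5 - 36*1)=14, (36*32 - 35*5)=977, (35*36 - -12*32)=1644, (-12*11 - -32*36)=1020; twice the area = |3769| = 3769; area = 3769/2; answer 3769/2
Part III: A2 = 3769/2; threaded value p + q = 3771; c = 5; total draws C(16,4) = 1820; complement C(11,4) = 330; favorable 1820 - 330 = 1490; P = 149/182; answer 149/182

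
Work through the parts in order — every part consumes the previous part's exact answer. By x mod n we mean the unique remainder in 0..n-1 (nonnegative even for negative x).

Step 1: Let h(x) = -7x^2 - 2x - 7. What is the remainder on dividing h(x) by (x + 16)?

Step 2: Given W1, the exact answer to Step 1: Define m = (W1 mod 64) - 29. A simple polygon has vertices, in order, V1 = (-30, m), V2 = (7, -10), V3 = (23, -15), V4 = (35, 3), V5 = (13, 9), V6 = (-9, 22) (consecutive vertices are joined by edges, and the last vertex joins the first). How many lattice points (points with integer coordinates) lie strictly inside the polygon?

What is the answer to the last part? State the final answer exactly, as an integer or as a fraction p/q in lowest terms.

Step 1: remainder = value at the root: -7*(-16)^2 - 2*(-16)^1 - 7 = (-1792) + (32) + (-7) = -1767; answer -1767
Step 2: W1 = -1767; m = -4; cross terms: (-30*-10 - 7*-4)=328, (7*-15 - 23*-10)=125, (23*3 - 35*-15)=594, (35*9 - 13*3)=276, (13*22 - -9*9)=367, (-9*-4 - -30*22)=696; twice the area = |2386| = 2386; area = 1193; boundary points = 1 + 1 + 6 + 2 + 1 + 1 = 12; strictly interior points = area - boundary/2 + 1 = 1188; answer 1188

1188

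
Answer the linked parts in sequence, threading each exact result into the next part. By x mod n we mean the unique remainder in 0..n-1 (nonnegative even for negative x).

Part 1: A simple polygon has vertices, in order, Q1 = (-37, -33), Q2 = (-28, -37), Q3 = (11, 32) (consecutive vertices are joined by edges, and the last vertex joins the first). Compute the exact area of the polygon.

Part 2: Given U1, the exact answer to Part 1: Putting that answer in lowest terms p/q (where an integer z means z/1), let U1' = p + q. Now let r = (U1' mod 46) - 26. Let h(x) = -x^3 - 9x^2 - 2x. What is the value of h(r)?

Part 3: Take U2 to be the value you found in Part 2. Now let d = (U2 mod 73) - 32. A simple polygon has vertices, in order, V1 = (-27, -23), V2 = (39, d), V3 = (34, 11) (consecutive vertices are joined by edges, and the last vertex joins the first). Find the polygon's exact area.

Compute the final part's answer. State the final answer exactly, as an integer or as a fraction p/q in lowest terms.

109/2

Part 1: cross terms: (-37*-37 - -28*-33)=445, (-28*32 - 11*-37)=-489, (11*-33 - -37*32)=821; twice the area = |777| = 777; area = 777/2; answer 777/2
Part 2: U1 = 777/2; threaded value p + q = 779; r = 17; -1*(17)^3 - 9*(17)^2 - 2*(17)^1 = (-4913) + (-2601) + (-34) = -7548; answer -7548
Part 3: U2 = -7548; d = 12; cross terms: (-27*12 - 39*-23)=573, (39*11 - 34*12)=21, (34*-23 - -27*11)=-485; twice the area = |109| = 109; area = 109/2; answer 109/2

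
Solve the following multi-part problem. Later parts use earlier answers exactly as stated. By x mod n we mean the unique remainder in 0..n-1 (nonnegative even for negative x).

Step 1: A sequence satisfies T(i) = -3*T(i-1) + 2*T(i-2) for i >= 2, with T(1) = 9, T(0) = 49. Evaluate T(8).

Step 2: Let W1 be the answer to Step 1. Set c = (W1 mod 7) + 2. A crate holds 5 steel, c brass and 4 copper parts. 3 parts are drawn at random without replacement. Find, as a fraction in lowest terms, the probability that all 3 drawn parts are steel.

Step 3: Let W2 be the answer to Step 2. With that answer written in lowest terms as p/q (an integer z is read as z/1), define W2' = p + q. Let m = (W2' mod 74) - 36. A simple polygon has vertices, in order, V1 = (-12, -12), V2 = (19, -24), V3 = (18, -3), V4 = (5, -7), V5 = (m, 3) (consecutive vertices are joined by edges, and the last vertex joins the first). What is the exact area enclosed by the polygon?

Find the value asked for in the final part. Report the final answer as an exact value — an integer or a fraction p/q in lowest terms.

418

Step 1: T(2) = -3*(9) + 2*(49) = 71; iterating: T(2)=71, T(3)=-195, T(4)=727, T(5)=-2571, T(6)=9167, T(7)=-32643, T(8)=116263; answer 116263
Step 2: W1 = 116263; c = 2; total draws C(11,3) = 165; favorable C(5,3) = 10; P = 2/33; answer 2/33
Step 3: W2 = 2/33; threaded value p + q = 35; m = -1; cross terms: (-12*-24 - 19*-12)=516, (19*-3 - 18*-24)=375, (18*-7 - 5*-3)=-111, (5*3 - -1*-7)=8, (-1*-12 - -12*3)=48; twice the area = |836| = 836; area = 418; answer 418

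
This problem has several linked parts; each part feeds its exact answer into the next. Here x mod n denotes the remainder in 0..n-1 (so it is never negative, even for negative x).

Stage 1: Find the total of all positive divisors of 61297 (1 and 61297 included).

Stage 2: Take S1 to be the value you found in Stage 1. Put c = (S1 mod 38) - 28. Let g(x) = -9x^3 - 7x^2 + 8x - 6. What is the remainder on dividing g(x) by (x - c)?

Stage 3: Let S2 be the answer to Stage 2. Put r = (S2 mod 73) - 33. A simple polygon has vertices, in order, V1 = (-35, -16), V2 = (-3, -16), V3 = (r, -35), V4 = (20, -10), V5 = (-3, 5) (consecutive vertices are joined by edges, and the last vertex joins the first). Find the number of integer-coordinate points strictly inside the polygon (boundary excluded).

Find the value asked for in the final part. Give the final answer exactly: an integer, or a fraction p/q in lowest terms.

Stage 1: 61297 is prime, so its only divisors are 1 and 61297; sigma = 1 + 61297 = 61298; answer 61298
Stage 2: S1 = 61298; c = -24; remainder = value at the root: -9*(-24)^3 - 7*(-24)^2 + 8*(-24)^1 - 6 = (124416) + (-4032) + (-192) + (-6) = 120186; answer 120186
Stage 3: S2 = 120186; r = -5; cross terms: (-35*-16 - -3*-16)=512, (-3*-35 - -5*-16)=25, (-5*-10 - 20*-35)=750, (20*5 - -3*-10)=70, (-3*-16 - -35*5)=223; twice the area = |1580| = 1580; area = 790; boundary points = 32 + 1 + 25 + 1 + 1 = 60; strictly interior points = area - boundary/2 + 1 = 761; answer 761

761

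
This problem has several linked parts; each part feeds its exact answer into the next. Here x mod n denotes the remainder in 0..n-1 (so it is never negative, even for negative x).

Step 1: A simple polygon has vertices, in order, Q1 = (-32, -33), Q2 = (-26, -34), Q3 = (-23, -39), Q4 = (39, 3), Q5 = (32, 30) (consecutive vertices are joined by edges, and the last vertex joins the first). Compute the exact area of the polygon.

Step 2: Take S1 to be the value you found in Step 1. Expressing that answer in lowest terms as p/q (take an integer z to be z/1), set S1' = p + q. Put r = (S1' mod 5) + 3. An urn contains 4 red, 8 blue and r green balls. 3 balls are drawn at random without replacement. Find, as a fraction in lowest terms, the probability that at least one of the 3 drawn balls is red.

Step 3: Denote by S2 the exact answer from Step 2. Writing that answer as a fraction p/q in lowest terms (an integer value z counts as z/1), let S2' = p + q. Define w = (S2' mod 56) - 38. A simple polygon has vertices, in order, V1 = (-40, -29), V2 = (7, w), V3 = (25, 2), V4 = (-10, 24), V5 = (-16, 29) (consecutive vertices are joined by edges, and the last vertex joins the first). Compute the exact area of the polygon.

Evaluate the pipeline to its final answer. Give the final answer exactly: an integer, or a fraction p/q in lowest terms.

1440

Step 1: cross terms: (-32*-34 - -26*-33)=230, (-26*-39 - -23*-34)=232, (-23*3 - 39*-39)=1452, (39*30 - 32*3)=1074, (32*-33 - -32*30)=-96; twice the area = |2892| = 2892; area = 1446; answer 1446
Step 2: S1 = 1446; threaded value p + q = 1447; r = 5; total draws C(17,3) = 680; complement C(13,3) = 286; favorable 680 - 286 = 394; P = 197/340; answer 197/340
Step 3: S2 = 197/340; threaded value p + q = 537; w = -5; cross terms: (-40*-5 - 7*-29)=403, (7*2 - 25*-5)=139, (25*24 - -10*2)=620, (-10*29 - -16*24)=94, (-16*-29 - -40*29)=1624; twice the area = |2880| = 2880; area = 1440; answer 1440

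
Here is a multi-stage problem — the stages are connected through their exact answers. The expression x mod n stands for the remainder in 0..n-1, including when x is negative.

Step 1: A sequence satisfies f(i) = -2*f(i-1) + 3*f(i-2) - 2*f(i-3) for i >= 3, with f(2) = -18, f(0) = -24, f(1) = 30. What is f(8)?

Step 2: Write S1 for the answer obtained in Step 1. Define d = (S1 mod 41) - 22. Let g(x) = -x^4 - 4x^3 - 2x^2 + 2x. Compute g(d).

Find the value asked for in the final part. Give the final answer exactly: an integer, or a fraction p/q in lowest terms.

-1165

Step 1: f(3) = -2*(-18) + 3*(30) - 2*(-24) = 174; iterating: f(3)=174, f(4)=-462, f(5)=1482, f(6)=-4698, f(7)=14766, f(8)=-46590; answer -46590
Step 2: S1 = -46590; d = 5; -1*(5)^4 - 4*(5)^3 - 2*(5)^2 + 2*(5)^1 = (-625) + (-500) + (-50) + (10) = -1165; answer -1165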